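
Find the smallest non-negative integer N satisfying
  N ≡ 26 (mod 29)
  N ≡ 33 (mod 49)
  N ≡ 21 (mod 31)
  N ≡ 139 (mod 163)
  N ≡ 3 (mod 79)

515253408

The moduli are pairwise coprime; M = 29·49·31·163·79 = 567244727.
M/29 = 19560163; 19560163 ≡ 11 (mod 29); 11·8 ≡ 1, so inverse 8.
M/49 = 11576423; 11576423 ≡ 26 (mod 49); 26·17 ≡ 1, so inverse 17.
M/31 = 18298217; 18298217 ≡ 2 (mod 31); 2·16 ≡ 1, so inverse 16.
M/163 = 3480029; 3480029 ≡ 142 (mod 163); 142·31 ≡ 1, so inverse 31.
M/79 = 7180313; 7180313 ≡ 3 (mod 79); 3·53 ≡ 1, so inverse 53.
N ≡ 26·19560163·8 + 33·11576423·17 + 21·18298217·16 + 139·3480029·31 + 3·7180313·53 = 32848202847.
32848202847 mod 567244727 = 515253408.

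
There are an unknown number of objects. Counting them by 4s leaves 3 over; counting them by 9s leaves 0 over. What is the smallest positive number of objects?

Combine the congruences pairwise.
From N ≡ 3 (mod 4) write N = 3 + 4t. Substituting into N ≡ 0 (mod 9) gives 4t ≡ 6 (mod 9), and since 4⁻¹ ≡ 7 (mod 9), t ≡ 6. Hence N ≡ 3 + 4·6 = 27 (mod 36).

27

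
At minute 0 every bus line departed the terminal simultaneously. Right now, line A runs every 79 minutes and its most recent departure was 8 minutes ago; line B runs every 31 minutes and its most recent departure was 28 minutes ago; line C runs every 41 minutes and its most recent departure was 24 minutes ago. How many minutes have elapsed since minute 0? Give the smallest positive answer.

85960

From t ≡ 8 (mod 79) write t = 8 + 79s. Substituting into t ≡ 28 (mod 31) gives 79s ≡ 20 (mod 31), and since 17⁻¹ ≡ 11 (mod 31), s ≡ 3. Hence t ≡ 8 + 79·3 = 245 (mod 2449).
From t ≡ 245 (mod 2449) write t = 245 + 2449s. Substituting into t ≡ 24 (mod 41) gives 2449s ≡ 25 (mod 41), and since 30⁻¹ ≡ 26 (mod 41), s ≡ 35. Hence t ≡ 245 + 2449·35 = 85960 (mod 100409).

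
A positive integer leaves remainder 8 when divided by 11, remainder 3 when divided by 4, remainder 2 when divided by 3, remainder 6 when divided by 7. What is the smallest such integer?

The moduli are pairwise coprime; N = 11·4·3·7 = 924.
N/11 = 84; 84 ≡ 7 (mod 11); 7·8 ≡ 1, so inverse 8.
N/4 = 231; 231 ≡ 3 (mod 4); 3·3 ≡ 1, so inverse 3.
N/3 = 308; 308 ≡ 2 (mod 3); 2·2 ≡ 1, so inverse 2.
N/7 = 132; 132 ≡ 6 (mod 7); 6·6 ≡ 1, so inverse 6.
x ≡ 8·84·8 + 3·231·3 + 2·308·2 + 6·132·6 = 13439.
13439 mod 924 = 503.

503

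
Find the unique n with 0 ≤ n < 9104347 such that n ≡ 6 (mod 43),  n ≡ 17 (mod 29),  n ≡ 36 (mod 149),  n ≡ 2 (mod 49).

From n ≡ 6 (mod 43) write n = 6 + 43t. Substituting into n ≡ 17 (mod 29) gives 43t ≡ 11 (mod 29), and since 14⁻¹ ≡ 27 (mod 29), t ≡ 7. Hence n ≡ 6 + 43·7 = 307 (mod 1247).
From n ≡ 307 (mod 1247) write n = 307 + 1247t. Substituting into n ≡ 36 (mod 149) gives 1247t ≡ 27 (mod 149), and since 55⁻¹ ≡ 84 (mod 149), t ≡ 33. Hence n ≡ 307 + 1247·33 = 41458 (mod 185803).
From n ≡ 41458 (mod 185803) write n = 41458 + 185803t. Substituting into n ≡ 2 (mod 49) gives 185803t ≡ 47 (mod 49), and since 44⁻¹ ≡ 39 (mod 49), t ≡ 20. Hence n ≡ 41458 + 185803·20 = 3757518 (mod 9104347).

3757518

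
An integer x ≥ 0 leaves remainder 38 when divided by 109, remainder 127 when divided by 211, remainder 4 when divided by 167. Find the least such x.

The moduli are pairwise coprime; N = 109·211·167 = 3840833.
N/109 = 35237; 35237 ≡ 30 (mod 109); 30·40 ≡ 1, so inverse 40.
N/211 = 18203; 18203 ≡ 57 (mod 211); 57·174 ≡ 1, so inverse 174.
N/167 = 22999; 22999 ≡ 120 (mod 167); 120·135 ≡ 1, so inverse 135.
x ≡ 38·35237·40 + 127·18203·174 + 4·22999·135 = 468229594.
468229594 mod 3840833 = 3488801.

3488801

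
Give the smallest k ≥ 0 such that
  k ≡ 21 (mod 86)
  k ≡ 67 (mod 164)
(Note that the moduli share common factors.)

Combine the congruences pairwise.
gcd(86, 164) = 2 and 2 | (67 − 21), so the pair is consistent; merging gives k ≡ 6299 (mod 7052), where 7052 = lcm(86, 164).
The solution is unique modulo lcm(86, 164) = 7052.

6299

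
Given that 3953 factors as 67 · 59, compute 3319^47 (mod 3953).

Mod 67: 3319 ≡ 36; 36^47 ≡ 17 (mod 67).
Mod 59: 3319 ≡ 15; 15^47 ≡ 53 (mod 59).
Combine by CRT: x ≡ 17 (mod 67), x ≡ 53 (mod 59) ⇒ x ≡ 2295 (mod 3953).

2295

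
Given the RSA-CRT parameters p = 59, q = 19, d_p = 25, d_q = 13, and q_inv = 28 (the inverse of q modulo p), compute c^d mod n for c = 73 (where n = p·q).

632

m₁ = c^(d_p) mod p: c ≡ 14 (mod 59), and 14^25 mod 59 = 42.
m₂ = c^(d_q) mod q: c ≡ 16 (mod 19), and 16^13 mod 19 = 5.
h = q_inv·(m₁ − m₂) mod p = 28·(42 − 5) mod 59 = 33.
m = m₂ + h·q = 5 + 33·19 = 632.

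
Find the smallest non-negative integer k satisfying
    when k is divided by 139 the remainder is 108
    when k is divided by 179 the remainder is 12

From k ≡ 108 (mod 139) write k = 108 + 139t. Substituting into k ≡ 12 (mod 179) gives 139t ≡ 83 (mod 179), and since 139⁻¹ ≡ 85 (mod 179), t ≡ 74. Hence k ≡ 108 + 139·74 = 10394 (mod 24881).

10394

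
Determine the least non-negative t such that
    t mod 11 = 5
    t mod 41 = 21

From t ≡ 5 (mod 11) write t = 5 + 11s. Substituting into t ≡ 21 (mod 41) gives 11s ≡ 16 (mod 41), and since 11⁻¹ ≡ 15 (mod 41), s ≡ 35. Hence t ≡ 5 + 11·35 = 390 (mod 451).

390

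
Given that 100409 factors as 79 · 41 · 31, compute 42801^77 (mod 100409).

33008

Mod 79: 42801 ≡ 62; 62^77 ≡ 65 (mod 79).
Mod 41: 42801 ≡ 38; by Fermat, exponent reduces to 77 mod 40 = 37; 38^37 ≡ 3 (mod 41).
Mod 31: 42801 ≡ 21; by Fermat, exponent reduces to 77 mod 30 = 17; 21^17 ≡ 24 (mod 31).
Combine by CRT: x ≡ 65 (mod 79), x ≡ 3 (mod 41), x ≡ 24 (mod 31) ⇒ x ≡ 33008 (mod 100409).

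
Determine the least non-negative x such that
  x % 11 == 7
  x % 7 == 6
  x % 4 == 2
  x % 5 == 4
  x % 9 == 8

2834

Combine the congruences pairwise.
From x ≡ 7 (mod 11) write x = 7 + 11t. Substituting into x ≡ 6 (mod 7) gives 11t ≡ 6 (mod 7), and since 4⁻¹ ≡ 2 (mod 7), t ≡ 5. Hence x ≡ 7 + 11·5 = 62 (mod 77).
From x ≡ 62 (mod 77) write x = 62 + 77t. Substituting into x ≡ 2 (mod 4) gives 77t ≡ 0 (mod 4), and since 1⁻¹ ≡ 1 (mod 4), t ≡ 0. Hence x ≡ 62 + 77·0 = 62 (mod 308).
From x ≡ 62 (mod 308) write x = 62 + 308t. Substituting into x ≡ 4 (mod 5) gives 308t ≡ 2 (mod 5), and since 3⁻¹ ≡ 2 (mod 5), t ≡ 4. Hence x ≡ 62 + 308·4 = 1294 (mod 1540).
From x ≡ 1294 (mod 1540) write x = 1294 + 1540t. Substituting into x ≡ 8 (mod 9) gives 1540t ≡ 1 (mod 9), and since 1⁻¹ ≡ 1 (mod 9), t ≡ 1. Hence x ≡ 1294 + 1540·1 = 2834 (mod 13860).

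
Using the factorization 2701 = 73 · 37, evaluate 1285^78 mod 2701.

Mod 73: 1285 ≡ 44; by Fermat, exponent reduces to 78 mod 72 = 6; 44^6 ≡ 49 (mod 73).
Mod 37: 1285 ≡ 27; by Fermat, exponent reduces to 78 mod 36 = 6; 27^6 ≡ 1 (mod 37).
Combine by CRT: x ≡ 49 (mod 73), x ≡ 1 (mod 37) ⇒ x ≡ 852 (mod 2701).

852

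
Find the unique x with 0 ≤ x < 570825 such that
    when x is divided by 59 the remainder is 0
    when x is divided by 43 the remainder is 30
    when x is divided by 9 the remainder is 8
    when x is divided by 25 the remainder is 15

49265

The moduli are pairwise coprime; N = 59·43·9·25 = 570825.
N/59 = 9675; 9675 ≡ 58 (mod 59); 58·58 ≡ 1, so inverse 58.
N/43 = 13275; 13275 ≡ 31 (mod 43); 31·25 ≡ 1, so inverse 25.
N/9 = 63425; 63425 ≡ 2 (mod 9); 2·5 ≡ 1, so inverse 5.
N/25 = 22833; 22833 ≡ 8 (mod 25); 8·22 ≡ 1, so inverse 22.
x ≡ 0·9675·58 + 30·13275·25 + 8·63425·5 + 15·22833·22 = 20028140.
20028140 mod 570825 = 49265.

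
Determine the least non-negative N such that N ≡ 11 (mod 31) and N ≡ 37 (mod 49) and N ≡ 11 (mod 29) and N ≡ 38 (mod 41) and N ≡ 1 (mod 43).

16025585

The moduli are pairwise coprime; M = 31·49·29·41·43 = 77661913.
M/31 = 2505223; 2505223 ≡ 20 (mod 31); 20·14 ≡ 1, so inverse 14.
M/49 = 1584937; 1584937 ≡ 32 (mod 49); 32·23 ≡ 1, so inverse 23.
M/29 = 2677997; 2677997 ≡ 21 (mod 29); 21·18 ≡ 1, so inverse 18.
M/41 = 1894193; 1894193 ≡ 34 (mod 41); 34·35 ≡ 1, so inverse 35.
M/43 = 1806091; 1806091 ≡ 5 (mod 43); 5·26 ≡ 1, so inverse 26.
N ≡ 11·2505223·14 + 37·1584937·23 + 11·2677997·18 + 38·1894193·35 + 1·1806091·26 = 4831064191.
4831064191 mod 77661913 = 16025585.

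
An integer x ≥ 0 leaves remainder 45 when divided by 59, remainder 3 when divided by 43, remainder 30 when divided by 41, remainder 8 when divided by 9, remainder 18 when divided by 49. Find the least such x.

The moduli are pairwise coprime; N = 59·43·41·9·49 = 45871497.
N/59 = 777483; 777483 ≡ 40 (mod 59); 40·31 ≡ 1, so inverse 31.
N/43 = 1066779; 1066779 ≡ 35 (mod 43); 35·16 ≡ 1, so inverse 16.
N/41 = 1118817; 1118817 ≡ 9 (mod 41); 9·32 ≡ 1, so inverse 32.
N/9 = 5096833; 5096833 ≡ 7 (mod 9); 7·4 ≡ 1, so inverse 4.
N/49 = 936153; 936153 ≡ 8 (mod 49); 8·43 ≡ 1, so inverse 43.
x ≡ 45·777483·31 + 3·1066779·16 + 30·1118817·32 + 8·5096833·4 + 18·936153·43 = 3097539575.
3097539575 mod 45871497 = 24149276.

24149276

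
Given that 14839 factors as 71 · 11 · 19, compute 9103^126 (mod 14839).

7012

Mod 71: 9103 ≡ 15; by Fermat, exponent reduces to 126 mod 70 = 56; 15^56 ≡ 54 (mod 71).
Mod 11: 9103 ≡ 6; by Fermat, exponent reduces to 126 mod 10 = 6; 6^6 ≡ 5 (mod 11).
Mod 19: 9103 ≡ 2; since 18 | 126, by Fermat 2^126 ≡ 1 (mod 19).
Combine by CRT: x ≡ 54 (mod 71), x ≡ 5 (mod 11), x ≡ 1 (mod 19) ⇒ x ≡ 7012 (mod 14839).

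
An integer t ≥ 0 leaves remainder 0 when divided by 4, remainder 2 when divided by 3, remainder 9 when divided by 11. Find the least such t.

From t ≡ 0 (mod 4) write t = 0 + 4s. Substituting into t ≡ 2 (mod 3) gives 4s ≡ 2 (mod 3), and since 1⁻¹ ≡ 1 (mod 3), s ≡ 2. Hence t ≡ 0 + 4·2 = 8 (mod 12).
From t ≡ 8 (mod 12) write t = 8 + 12s. Substituting into t ≡ 9 (mod 11) gives 12s ≡ 1 (mod 11), and since 1⁻¹ ≡ 1 (mod 11), s ≡ 1. Hence t ≡ 8 + 12·1 = 20 (mod 132).

20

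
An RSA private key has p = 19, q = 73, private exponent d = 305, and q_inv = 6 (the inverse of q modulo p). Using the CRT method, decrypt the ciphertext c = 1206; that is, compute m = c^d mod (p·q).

d_p = d mod (p−1) = 305 mod 18 = 17; d_q = d mod (q−1) = 17.
m₁ = c^(d_p) mod p: c ≡ 9 (mod 19), and 9^17 mod 19 = 17.
m₂ = c^(d_q) mod q: c ≡ 38 (mod 73), and 38^17 mod 73 = 48.
h = q_inv·(m₁ − m₂) mod p = 6·(17 − 48) mod 19 = 4.
m = m₂ + h·q = 48 + 4·73 = 340.

340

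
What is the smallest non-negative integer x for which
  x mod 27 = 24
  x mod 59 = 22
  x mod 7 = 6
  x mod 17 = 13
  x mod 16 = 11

The moduli are pairwise coprime; N = 27·59·7·17·16 = 3033072.
N/27 = 112336; 112336 ≡ 16 (mod 27); 16·22 ≡ 1, so inverse 22.
N/59 = 51408; 51408 ≡ 19 (mod 59); 19·28 ≡ 1, so inverse 28.
N/7 = 433296; 433296 ≡ 3 (mod 7); 3·5 ≡ 1, so inverse 5.
N/17 = 178416; 178416 ≡ 1 (mod 17), inverse 1.
N/16 = 189567; 189567 ≡ 15 (mod 16); 15·15 ≡ 1, so inverse 15.
x ≡ 24·112336·22 + 22·51408·28 + 6·433296·5 + 13·178416·1 + 11·189567·15 = 137577579.
137577579 mod 3033072 = 1089339.

1089339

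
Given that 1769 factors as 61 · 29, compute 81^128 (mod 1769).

Mod 61: 81 ≡ 20; by Fermat, exponent reduces to 128 mod 60 = 8; 20^8 ≡ 9 (mod 61).
Mod 29: 81 ≡ 23; by Fermat, exponent reduces to 128 mod 28 = 16; 23^16 ≡ 7 (mod 29).
Combine by CRT: x ≡ 9 (mod 61), x ≡ 7 (mod 29) ⇒ x ≡ 558 (mod 1769).

558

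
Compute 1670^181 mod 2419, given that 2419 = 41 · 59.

2225

Mod 41: 1670 ≡ 30; by Fermat, exponent reduces to 181 mod 40 = 21; 30^21 ≡ 11 (mod 41).
Mod 59: 1670 ≡ 18; by Fermat, exponent reduces to 181 mod 58 = 7; 18^7 ≡ 42 (mod 59).
Combine by CRT: x ≡ 11 (mod 41), x ≡ 42 (mod 59) ⇒ x ≡ 2225 (mod 2419).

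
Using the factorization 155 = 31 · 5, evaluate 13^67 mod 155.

22

Mod 31: 13 ≡ 13; by Fermat, exponent reduces to 67 mod 30 = 7; 13^7 ≡ 22 (mod 31).
Mod 5: 13 ≡ 3; by Fermat, exponent reduces to 67 mod 4 = 3; 3^3 ≡ 2 (mod 5).
Combine by CRT: x ≡ 22 (mod 31), x ≡ 2 (mod 5) ⇒ x ≡ 22 (mod 155).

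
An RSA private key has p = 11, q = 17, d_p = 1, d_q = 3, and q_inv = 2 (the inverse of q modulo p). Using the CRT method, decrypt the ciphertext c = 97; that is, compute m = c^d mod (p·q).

130

m₁ = c^(d_p) mod p: c ≡ 9 (mod 11), and 9^1 mod 11 = 9.
m₂ = c^(d_q) mod q: c ≡ 12 (mod 17), and 12^3 mod 17 = 11.
h = q_inv·(m₁ − m₂) mod p = 2·(9 − 11) mod 11 = 7.
m = m₂ + h·q = 11 + 7·17 = 130.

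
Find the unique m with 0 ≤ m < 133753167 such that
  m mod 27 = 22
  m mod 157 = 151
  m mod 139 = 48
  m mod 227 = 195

118062895

The moduli are pairwise coprime; N = 27·157·139·227 = 133753167.
N/27 = 4953821; 4953821 ≡ 23 (mod 27); 23·20 ≡ 1, so inverse 20.
N/157 = 851931; 851931 ≡ 49 (mod 157); 49·141 ≡ 1, so inverse 141.
N/139 = 962253; 962253 ≡ 95 (mod 139); 95·60 ≡ 1, so inverse 60.
N/227 = 589221; 589221 ≡ 156 (mod 227); 156·211 ≡ 1, so inverse 211.
m ≡ 22·4953821·20 + 151·851931·141 + 48·962253·60 + 195·589221·211 = 47332930846.
47332930846 mod 133753167 = 118062895.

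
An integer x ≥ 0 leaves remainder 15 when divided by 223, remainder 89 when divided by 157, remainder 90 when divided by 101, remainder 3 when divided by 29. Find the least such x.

The moduli are pairwise coprime; N = 223·157·101·29 = 102547219.
N/223 = 459853; 459853 ≡ 27 (mod 223); 27·190 ≡ 1, so inverse 190.
N/157 = 653167; 653167 ≡ 47 (mod 157); 47·147 ≡ 1, so inverse 147.
N/101 = 1015319; 1015319 ≡ 67 (mod 101); 67·98 ≡ 1, so inverse 98.
N/29 = 3536111; 3536111 ≡ 25 (mod 29); 25·7 ≡ 1, so inverse 7.
x ≡ 15·459853·190 + 89·653167·147 + 90·1015319·98 + 3·3536111·7 = 18885336822.
18885336822 mod 102547219 = 16648526.

16648526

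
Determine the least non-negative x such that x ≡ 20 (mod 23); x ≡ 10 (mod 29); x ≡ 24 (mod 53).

The moduli are pairwise coprime; N = 23·29·53 = 35351.
N/23 = 1537; 1537 ≡ 19 (mod 23); 19·17 ≡ 1, so inverse 17.
N/29 = 1219; 1219 ≡ 1 (mod 29), inverse 1.
N/53 = 667; 667 ≡ 31 (mod 53); 31·12 ≡ 1, so inverse 12.
x ≡ 20·1537·17 + 10·1219·1 + 24·667·12 = 726866.
726866 mod 35351 = 19846.

19846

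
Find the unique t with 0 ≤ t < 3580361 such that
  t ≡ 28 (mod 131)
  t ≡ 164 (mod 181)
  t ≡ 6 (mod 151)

The moduli are pairwise coprime; N = 131·181·151 = 3580361.
N/131 = 27331; 27331 ≡ 83 (mod 131); 83·30 ≡ 1, so inverse 30.
N/181 = 19781; 19781 ≡ 52 (mod 181); 52·94 ≡ 1, so inverse 94.
N/151 = 23711; 23711 ≡ 4 (mod 151); 4·38 ≡ 1, so inverse 38.
t ≡ 28·27331·30 + 164·19781·94 + 6·23711·38 = 333308044.
333308044 mod 3580361 = 334471.

334471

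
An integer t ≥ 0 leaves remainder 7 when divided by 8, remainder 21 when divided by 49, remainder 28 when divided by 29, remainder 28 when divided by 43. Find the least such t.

235711

From t ≡ 7 (mod 8) write t = 7 + 8s. Substituting into t ≡ 21 (mod 49) gives 8s ≡ 14 (mod 49), and since 8⁻¹ ≡ 43 (mod 49), s ≡ 14. Hence t ≡ 7 + 8·14 = 119 (mod 392).
From t ≡ 119 (mod 392) write t = 119 + 392s. Substituting into t ≡ 28 (mod 29) gives 392s ≡ 25 (mod 29), and since 15⁻¹ ≡ 2 (mod 29), s ≡ 21. Hence t ≡ 119 + 392·21 = 8351 (mod 11368).
From t ≡ 8351 (mod 11368) write t = 8351 + 11368s. Substituting into t ≡ 28 (mod 43) gives 11368s ≡ 19 (mod 43), and since 16⁻¹ ≡ 35 (mod 43), s ≡ 20. Hence t ≡ 8351 + 11368·20 = 235711 (mod 488824).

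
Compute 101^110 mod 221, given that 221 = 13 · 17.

Mod 13: 101 ≡ 10; by Fermat, exponent reduces to 110 mod 12 = 2; 10^2 ≡ 9 (mod 13).
Mod 17: 101 ≡ 16; by Fermat, exponent reduces to 110 mod 16 = 14; 16^14 ≡ 1 (mod 17).
Combine by CRT: x ≡ 9 (mod 13), x ≡ 1 (mod 17) ⇒ x ≡ 35 (mod 221).

35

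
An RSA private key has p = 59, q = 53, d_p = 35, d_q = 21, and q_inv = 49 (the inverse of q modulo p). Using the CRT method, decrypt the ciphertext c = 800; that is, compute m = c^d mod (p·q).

m₁ = c^(d_p) mod p: c ≡ 33 (mod 59), and 33^35 mod 59 = 23.
m₂ = c^(d_q) mod q: c ≡ 5 (mod 53), and 5^21 mod 53 = 27.
h = q_inv·(m₁ − m₂) mod p = 49·(23 − 27) mod 59 = 40.
m = m₂ + h·q = 27 + 40·53 = 2147.

2147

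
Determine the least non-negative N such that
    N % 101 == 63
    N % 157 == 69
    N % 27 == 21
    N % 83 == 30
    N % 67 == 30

The moduli are pairwise coprime; M = 101·157·27·83·67 = 2380880979.
M/101 = 23573079; 23573079 ≡ 83 (mod 101); 83·28 ≡ 1, so inverse 28.
M/157 = 15164847; 15164847 ≡ 60 (mod 157); 60·123 ≡ 1, so inverse 123.
M/27 = 88180777; 88180777 ≡ 19 (mod 27); 19·10 ≡ 1, so inverse 10.
M/83 = 28685313; 28685313 ≡ 15 (mod 83); 15·72 ≡ 1, so inverse 72.
M/67 = 35535537; 35535537 ≡ 10 (mod 67); 10·47 ≡ 1, so inverse 47.
N ≡ 63·23573079·28 + 69·15164847·123 + 21·88180777·10 + 30·28685313·72 + 30·35535537·47 = 300870314265.
300870314265 mod 2380880979 = 879310911.

879310911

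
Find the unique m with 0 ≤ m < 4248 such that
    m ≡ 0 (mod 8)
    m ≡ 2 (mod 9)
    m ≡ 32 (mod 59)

2864

From m ≡ 0 (mod 8) write m = 0 + 8t. Substituting into m ≡ 2 (mod 9) gives 8t ≡ 2 (mod 9), and since 8⁻¹ ≡ 8 (mod 9), t ≡ 7. Hence m ≡ 0 + 8·7 = 56 (mod 72).
From m ≡ 56 (mod 72) write m = 56 + 72t. Substituting into m ≡ 32 (mod 59) gives 72t ≡ 35 (mod 59), and since 13⁻¹ ≡ 50 (mod 59), t ≡ 39. Hence m ≡ 56 + 72·39 = 2864 (mod 4248).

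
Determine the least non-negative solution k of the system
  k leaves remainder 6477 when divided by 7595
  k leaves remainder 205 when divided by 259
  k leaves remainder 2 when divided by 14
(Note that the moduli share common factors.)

gcd(7595, 259) = 7 and 7 | (205 − 6477), so the pair is consistent; merging gives k ≡ 188757 (mod 281015), where 281015 = lcm(7595, 259).
gcd(281015, 14) = 7 and 7 | (2 − 188757), so the pair is consistent; merging gives k ≡ 469772 (mod 562030), where 562030 = lcm(281015, 14).
The solution is unique modulo lcm(7595, 259, 14) = 562030.

469772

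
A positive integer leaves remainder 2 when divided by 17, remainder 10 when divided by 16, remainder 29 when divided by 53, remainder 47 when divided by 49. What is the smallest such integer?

531354

The moduli are pairwise coprime; N = 17·16·53·49 = 706384.
N/17 = 41552; 41552 ≡ 4 (mod 17); 4·13 ≡ 1, so inverse 13.
N/16 = 44149; 44149 ≡ 5 (mod 16); 5·13 ≡ 1, so inverse 13.
N/53 = 13328; 13328 ≡ 25 (mod 53); 25·17 ≡ 1, so inverse 17.
N/49 = 14416; 14416 ≡ 10 (mod 49); 10·5 ≡ 1, so inverse 5.
t ≡ 2·41552·13 + 10·44149·13 + 29·13328·17 + 47·14416·5 = 16778186.
16778186 mod 706384 = 531354.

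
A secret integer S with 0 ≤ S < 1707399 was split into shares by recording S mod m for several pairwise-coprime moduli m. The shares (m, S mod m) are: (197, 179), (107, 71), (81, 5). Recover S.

The moduli are pairwise coprime; N = 197·107·81 = 1707399.
N/197 = 8667; 8667 ≡ 196 (mod 197); 196·196 ≡ 1, so inverse 196.
N/107 = 15957; 15957 ≡ 14 (mod 107); 14·23 ≡ 1, so inverse 23.
N/81 = 21079; 21079 ≡ 19 (mod 81); 19·64 ≡ 1, so inverse 64.
S ≡ 179·8667·196 + 71·15957·23 + 5·21079·64 = 336876089.
336876089 mod 1707399 = 518486.

518486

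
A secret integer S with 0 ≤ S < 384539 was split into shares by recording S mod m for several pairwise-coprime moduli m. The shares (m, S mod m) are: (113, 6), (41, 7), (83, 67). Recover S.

From S ≡ 6 (mod 113) write S = 6 + 113t. Substituting into S ≡ 7 (mod 41) gives 113t ≡ 1 (mod 41), and since 31⁻¹ ≡ 4 (mod 41), t ≡ 4. Hence S ≡ 6 + 113·4 = 458 (mod 4633).
From S ≡ 458 (mod 4633) write S = 458 + 4633t. Substituting into S ≡ 67 (mod 83) gives 4633t ≡ 24 (mod 83), and since 68⁻¹ ≡ 11 (mod 83), t ≡ 15. Hence S ≡ 458 + 4633·15 = 69953 (mod 384539).

69953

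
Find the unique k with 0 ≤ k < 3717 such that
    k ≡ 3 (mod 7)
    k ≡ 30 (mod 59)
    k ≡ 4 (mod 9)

2803

Combine the congruences pairwise.
From k ≡ 3 (mod 7) write k = 3 + 7t. Substituting into k ≡ 30 (mod 59) gives 7t ≡ 27 (mod 59), and since 7⁻¹ ≡ 17 (mod 59), t ≡ 46. Hence k ≡ 3 + 7·46 = 325 (mod 413).
From k ≡ 325 (mod 413) write k = 325 + 413t. Substituting into k ≡ 4 (mod 9) gives 413t ≡ 3 (mod 9), and since 8⁻¹ ≡ 8 (mod 9), t ≡ 6. Hence k ≡ 325 + 413·6 = 2803 (mod 3717).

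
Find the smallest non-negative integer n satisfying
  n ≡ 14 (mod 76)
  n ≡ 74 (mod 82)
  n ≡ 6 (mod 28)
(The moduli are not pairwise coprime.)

8602

Combine the congruences pairwise.
gcd(76, 82) = 2 and 2 | (74 − 14), so the pair is consistent; merging gives n ≡ 2370 (mod 3116), where 3116 = lcm(76, 82).
gcd(3116, 28) = 4 and 4 | (6 − 2370), so the pair is consistent; merging gives n ≡ 8602 (mod 21812), where 21812 = lcm(3116, 28).
The solution is unique modulo lcm(76, 82, 28) = 21812.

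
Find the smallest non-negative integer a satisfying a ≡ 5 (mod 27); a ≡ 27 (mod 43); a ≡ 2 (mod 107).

31460

The moduli are pairwise coprime; N = 27·43·107 = 124227.
N/27 = 4601; 4601 ≡ 11 (mod 27); 11·5 ≡ 1, so inverse 5.
N/43 = 2889; 2889 ≡ 8 (mod 43); 8·27 ≡ 1, so inverse 27.
N/107 = 1161; 1161 ≡ 91 (mod 107); 91·20 ≡ 1, so inverse 20.
a ≡ 5·4601·5 + 27·2889·27 + 2·1161·20 = 2267546.
2267546 mod 124227 = 31460.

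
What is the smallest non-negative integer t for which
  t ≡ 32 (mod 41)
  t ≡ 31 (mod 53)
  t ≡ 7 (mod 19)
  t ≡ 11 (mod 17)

The moduli are pairwise coprime; N = 41·53·19·17 = 701879.
N/41 = 17119; 17119 ≡ 22 (mod 41); 22·28 ≡ 1, so inverse 28.
N/53 = 13243; 13243 ≡ 46 (mod 53); 46·15 ≡ 1, so inverse 15.
N/19 = 36941; 36941 ≡ 5 (mod 19); 5·4 ≡ 1, so inverse 4.
N/17 = 41287; 41287 ≡ 11 (mod 17); 11·14 ≡ 1, so inverse 14.
t ≡ 32·17119·28 + 31·13243·15 + 7·36941·4 + 11·41287·14 = 28889165.
28889165 mod 701879 = 112126.

112126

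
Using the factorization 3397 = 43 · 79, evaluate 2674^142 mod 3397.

1784

Mod 43: 2674 ≡ 8; by Fermat, exponent reduces to 142 mod 42 = 16; 8^16 ≡ 21 (mod 43).
Mod 79: 2674 ≡ 67; by Fermat, exponent reduces to 142 mod 78 = 64; 67^64 ≡ 46 (mod 79).
Combine by CRT: x ≡ 21 (mod 43), x ≡ 46 (mod 79) ⇒ x ≡ 1784 (mod 3397).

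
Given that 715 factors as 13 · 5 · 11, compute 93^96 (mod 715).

Mod 13: 93 ≡ 2; since 12 | 96, by Fermat 2^96 ≡ 1 (mod 13).
Mod 5: 93 ≡ 3; since 4 | 96, by Fermat 3^96 ≡ 1 (mod 5).
Mod 11: 93 ≡ 5; by Fermat, exponent reduces to 96 mod 10 = 6; 5^6 ≡ 5 (mod 11).
Combine by CRT: x ≡ 1 (mod 13), x ≡ 1 (mod 5), x ≡ 5 (mod 11) ⇒ x ≡ 456 (mod 715).

456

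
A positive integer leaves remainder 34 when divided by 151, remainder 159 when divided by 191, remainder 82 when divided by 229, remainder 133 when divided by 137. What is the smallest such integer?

Combine the congruences pairwise.
From a ≡ 34 (mod 151) write a = 34 + 151t. Substituting into a ≡ 159 (mod 191) gives 151t ≡ 125 (mod 191), and since 151⁻¹ ≡ 148 (mod 191), t ≡ 164. Hence a ≡ 34 + 151·164 = 24798 (mod 28841).
From a ≡ 24798 (mod 28841) write a = 24798 + 28841t. Substituting into a ≡ 82 (mod 229) gives 28841t ≡ 16 (mod 229), and since 216⁻¹ ≡ 88 (mod 229), t ≡ 34. Hence a ≡ 24798 + 28841·34 = 1005392 (mod 6604589).
From a ≡ 1005392 (mod 6604589) write a = 1005392 + 6604589t. Substituting into a ≡ 133 (mod 137) gives 6604589t ≡ 47 (mod 137), and since 93⁻¹ ≡ 28 (mod 137), t ≡ 83. Hence a ≡ 1005392 + 6604589·83 = 549186279 (mod 904828693).

549186279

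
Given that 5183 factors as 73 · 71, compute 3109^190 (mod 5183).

3428

Mod 73: 3109 ≡ 43; by Fermat, exponent reduces to 190 mod 72 = 46; 43^46 ≡ 70 (mod 73).
Mod 71: 3109 ≡ 56; by Fermat, exponent reduces to 190 mod 70 = 50; 56^50 ≡ 20 (mod 71).
Combine by CRT: x ≡ 70 (mod 73), x ≡ 20 (mod 71) ⇒ x ≡ 3428 (mod 5183).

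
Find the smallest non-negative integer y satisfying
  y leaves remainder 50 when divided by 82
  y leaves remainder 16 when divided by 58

Combine the congruences pairwise.
gcd(82, 58) = 2 and 2 | (16 − 50), so the pair is consistent; merging gives y ≡ 132 (mod 2378), where 2378 = lcm(82, 58).
The solution is unique modulo lcm(82, 58) = 2378.

132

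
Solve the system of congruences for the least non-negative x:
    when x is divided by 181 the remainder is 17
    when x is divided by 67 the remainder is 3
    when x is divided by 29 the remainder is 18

314233

The moduli are pairwise coprime; N = 181·67·29 = 351683.
N/181 = 1943; 1943 ≡ 133 (mod 181); 133·49 ≡ 1, so inverse 49.
N/67 = 5249; 5249 ≡ 23 (mod 67); 23·35 ≡ 1, so inverse 35.
N/29 = 12127; 12127 ≡ 5 (mod 29); 5·6 ≡ 1, so inverse 6.
x ≡ 17·1943·49 + 3·5249·35 + 18·12127·6 = 3479380.
3479380 mod 351683 = 314233.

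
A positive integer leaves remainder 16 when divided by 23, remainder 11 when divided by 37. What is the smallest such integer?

Combine the congruences pairwise.
From a ≡ 16 (mod 23) write a = 16 + 23t. Substituting into a ≡ 11 (mod 37) gives 23t ≡ 32 (mod 37), and since 23⁻¹ ≡ 29 (mod 37), t ≡ 3. Hence a ≡ 16 + 23·3 = 85 (mod 851).

85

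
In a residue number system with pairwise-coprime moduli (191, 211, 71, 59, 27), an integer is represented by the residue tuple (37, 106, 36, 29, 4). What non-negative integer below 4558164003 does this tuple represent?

Combine the congruences pairwise.
From x ≡ 37 (mod 191) write x = 37 + 191t. Substituting into x ≡ 106 (mod 211) gives 191t ≡ 69 (mod 211), and since 191⁻¹ ≡ 116 (mod 211), t ≡ 197. Hence x ≡ 37 + 191·197 = 37664 (mod 40301).
From x ≡ 37664 (mod 40301) write x = 37664 + 40301t. Substituting into x ≡ 36 (mod 71) gives 40301t ≡ 2 (mod 71), and since 44⁻¹ ≡ 21 (mod 71), t ≡ 42. Hence x ≡ 37664 + 40301·42 = 1730306 (mod 2861371).
From x ≡ 1730306 (mod 2861371) write x = 1730306 + 2861371t. Substituting into x ≡ 29 (mod 59) gives 2861371t ≡ 16 (mod 59), and since 48⁻¹ ≡ 16 (mod 59), t ≡ 20. Hence x ≡ 1730306 + 2861371·20 = 58957726 (mod 168820889).
From x ≡ 58957726 (mod 168820889) write x = 58957726 + 168820889t. Substituting into x ≡ 4 (mod 27) gives 168820889t ≡ 18 (mod 27), and since 14⁻¹ ≡ 2 (mod 27), t ≡ 9. Hence x ≡ 58957726 + 168820889·9 = 1578345727 (mod 4558164003).

1578345727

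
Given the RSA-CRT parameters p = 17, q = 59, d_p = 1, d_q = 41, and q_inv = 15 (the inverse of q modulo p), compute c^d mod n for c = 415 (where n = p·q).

211

m₁ = c^(d_p) mod p: c ≡ 7 (mod 17), and 7^1 mod 17 = 7.
m₂ = c^(d_q) mod q: c ≡ 2 (mod 59), and 2^41 mod 59 = 34.
h = q_inv·(m₁ − m₂) mod p = 15·(7 − 34) mod 17 = 3.
m = m₂ + h·q = 34 + 3·59 = 211.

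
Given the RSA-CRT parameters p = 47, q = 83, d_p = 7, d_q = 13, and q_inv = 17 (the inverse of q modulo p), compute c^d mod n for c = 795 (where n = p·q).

348

m₁ = c^(d_p) mod p: c ≡ 43 (mod 47), and 43^7 mod 47 = 19.
m₂ = c^(d_q) mod q: c ≡ 48 (mod 83), and 48^13 mod 83 = 16.
h = q_inv·(m₁ − m₂) mod p = 17·(19 − 16) mod 47 = 4.
m = m₂ + h·q = 16 + 4·83 = 348.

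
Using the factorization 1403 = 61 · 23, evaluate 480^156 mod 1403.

400

Mod 61: 480 ≡ 53; by Fermat, exponent reduces to 156 mod 60 = 36; 53^36 ≡ 34 (mod 61).
Mod 23: 480 ≡ 20; by Fermat, exponent reduces to 156 mod 22 = 2; 20^2 ≡ 9 (mod 23).
Combine by CRT: x ≡ 34 (mod 61), x ≡ 9 (mod 23) ⇒ x ≡ 400 (mod 1403).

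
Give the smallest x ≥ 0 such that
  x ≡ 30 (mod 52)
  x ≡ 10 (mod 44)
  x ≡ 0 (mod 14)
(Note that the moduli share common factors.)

1330

gcd(52, 44) = 4 and 4 | (10 − 30), so the pair is consistent; merging gives x ≡ 186 (mod 572), where 572 = lcm(52, 44).
gcd(572, 14) = 2 and 2 | (0 − 186), so the pair is consistent; merging gives x ≡ 1330 (mod 4004), where 4004 = lcm(572, 14).
The solution is unique modulo lcm(52, 44, 14) = 4004.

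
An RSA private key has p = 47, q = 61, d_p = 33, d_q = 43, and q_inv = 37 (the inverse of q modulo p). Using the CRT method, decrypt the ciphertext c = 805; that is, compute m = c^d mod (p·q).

1428

m₁ = c^(d_p) mod p: c ≡ 6 (mod 47), and 6^33 mod 47 = 18.
m₂ = c^(d_q) mod q: c ≡ 12 (mod 61), and 12^43 mod 61 = 25.
h = q_inv·(m₁ − m₂) mod p = 37·(18 − 25) mod 47 = 23.
m = m₂ + h·q = 25 + 23·61 = 1428.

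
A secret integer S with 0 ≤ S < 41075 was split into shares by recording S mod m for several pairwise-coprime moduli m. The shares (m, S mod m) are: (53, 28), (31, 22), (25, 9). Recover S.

From S ≡ 28 (mod 53) write S = 28 + 53t. Substituting into S ≡ 22 (mod 31) gives 53t ≡ 25 (mod 31), and since 22⁻¹ ≡ 24 (mod 31), t ≡ 11. Hence S ≡ 28 + 53·11 = 611 (mod 1643).
From S ≡ 611 (mod 1643) write S = 611 + 1643t. Substituting into S ≡ 9 (mod 25) gives 1643t ≡ 23 (mod 25), and since 18⁻¹ ≡ 7 (mod 25), t ≡ 11. Hence S ≡ 611 + 1643·11 = 18684 (mod 41075).

18684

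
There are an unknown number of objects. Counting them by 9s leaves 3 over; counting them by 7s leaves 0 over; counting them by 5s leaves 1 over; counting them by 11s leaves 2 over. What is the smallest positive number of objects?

651

Combine the congruences pairwise.
From N ≡ 3 (mod 9) write N = 3 + 9t. Substituting into N ≡ 0 (mod 7) gives 9t ≡ 4 (mod 7), and since 2⁻¹ ≡ 4 (mod 7), t ≡ 2. Hence N ≡ 3 + 9·2 = 21 (mod 63).
From N ≡ 21 (mod 63) write N = 21 + 63t. Substituting into N ≡ 1 (mod 5) gives 63t ≡ 0 (mod 5), and since 3⁻¹ ≡ 2 (mod 5), t ≡ 0. Hence N ≡ 21 + 63·0 = 21 (mod 315).
From N ≡ 21 (mod 315) write N = 21 + 315t. Substituting into N ≡ 2 (mod 11) gives 315t ≡ 3 (mod 11), and since 7⁻¹ ≡ 8 (mod 11), t ≡ 2. Hence N ≡ 21 + 315·2 = 651 (mod 3465).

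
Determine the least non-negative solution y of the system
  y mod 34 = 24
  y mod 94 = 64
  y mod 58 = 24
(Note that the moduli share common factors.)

Combine the congruences pairwise.
gcd(34, 94) = 2 and 2 | (64 − 24), so the pair is consistent; merging gives y ≡ 534 (mod 1598), where 1598 = lcm(34, 94).
gcd(1598, 58) = 2 and 2 | (24 − 534), so the pair is consistent; merging gives y ≡ 6926 (mod 46342), where 46342 = lcm(1598, 58).
The solution is unique modulo lcm(34, 94, 58) = 46342.

6926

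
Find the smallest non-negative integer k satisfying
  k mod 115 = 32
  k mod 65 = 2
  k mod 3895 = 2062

290292

gcd(115, 65) = 5 and 5 | (2 − 32), so the pair is consistent; merging gives k ≡ 262 (mod 1495), where 1495 = lcm(115, 65).
gcd(1495, 3895) = 5 and 5 | (2062 − 262), so the pair is consistent; merging gives k ≡ 290292 (mod 1164605), where 1164605 = lcm(1495, 3895).
The solution is unique modulo lcm(115, 65, 3895) = 1164605.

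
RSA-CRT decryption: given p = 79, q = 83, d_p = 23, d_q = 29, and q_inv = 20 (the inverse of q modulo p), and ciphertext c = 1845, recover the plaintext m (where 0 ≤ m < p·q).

3292

m₁ = c^(d_p) mod p: c ≡ 28 (mod 79), and 28^23 mod 79 = 53.
m₂ = c^(d_q) mod q: c ≡ 19 (mod 83), and 19^29 mod 83 = 55.
h = q_inv·(m₁ − m₂) mod p = 20·(53 − 55) mod 79 = 39.
m = m₂ + h·q = 55 + 39·83 = 3292.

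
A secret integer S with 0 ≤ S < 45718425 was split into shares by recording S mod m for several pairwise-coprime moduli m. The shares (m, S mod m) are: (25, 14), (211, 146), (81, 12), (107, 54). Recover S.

5620764

From S ≡ 14 (mod 25) write S = 14 + 25t. Substituting into S ≡ 146 (mod 211) gives 25t ≡ 132 (mod 211), and since 25⁻¹ ≡ 76 (mod 211), t ≡ 115. Hence S ≡ 14 + 25·115 = 2889 (mod 5275).
From S ≡ 2889 (mod 5275) write S = 2889 + 5275t. Substituting into S ≡ 12 (mod 81) gives 5275t ≡ 39 (mod 81), and since 10⁻¹ ≡ 73 (mod 81), t ≡ 12. Hence S ≡ 2889 + 5275·12 = 66189 (mod 427275).
From S ≡ 66189 (mod 427275) write S = 66189 + 427275t. Substituting into S ≡ 54 (mod 107) gives 427275t ≡ 98 (mod 107), and since 24⁻¹ ≡ 58 (mod 107), t ≡ 13. Hence S ≡ 66189 + 427275·13 = 5620764 (mod 45718425).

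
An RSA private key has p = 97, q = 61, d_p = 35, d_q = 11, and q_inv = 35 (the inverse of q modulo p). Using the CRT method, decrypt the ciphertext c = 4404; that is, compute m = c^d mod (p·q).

m₁ = c^(d_p) mod p: c ≡ 39 (mod 97), and 39^35 mod 97 = 68.
m₂ = c^(d_q) mod q: c ≡ 12 (mod 61), and 12^11 mod 61 = 15.
h = q_inv·(m₁ − m₂) mod p = 35·(68 − 15) mod 97 = 12.
m = m₂ + h·q = 15 + 12·61 = 747.

747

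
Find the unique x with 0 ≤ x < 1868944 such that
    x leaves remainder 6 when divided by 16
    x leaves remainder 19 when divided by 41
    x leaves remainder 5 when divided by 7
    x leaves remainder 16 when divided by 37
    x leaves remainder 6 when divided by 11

Combine the congruences pairwise.
From x ≡ 6 (mod 16) write x = 6 + 16t. Substituting into x ≡ 19 (mod 41) gives 16t ≡ 13 (mod 41), and since 16⁻¹ ≡ 18 (mod 41), t ≡ 29. Hence x ≡ 6 + 16·29 = 470 (mod 656).
From x ≡ 470 (mod 656) write x = 470 + 656t. Substituting into x ≡ 5 (mod 7) gives 656t ≡ 4 (mod 7), and since 5⁻¹ ≡ 3 (mod 7), t ≡ 5. Hence x ≡ 470 + 656·5 = 3750 (mod 4592).
From x ≡ 3750 (mod 4592) write x = 3750 + 4592t. Substituting into x ≡ 16 (mod 37) gives 4592t ≡ 3 (mod 37), and since 4⁻¹ ≡ 28 (mod 37), t ≡ 10. Hence x ≡ 3750 + 4592·10 = 49670 (mod 169904).
From x ≡ 49670 (mod 169904) write x = 49670 + 169904t. Substituting into x ≡ 6 (mod 11) gives 169904t ≡ 1 (mod 11), and since 9⁻¹ ≡ 5 (mod 11), t ≡ 5. Hence x ≡ 49670 + 169904·5 = 899190 (mod 1868944).

899190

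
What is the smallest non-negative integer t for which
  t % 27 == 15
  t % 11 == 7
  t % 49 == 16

The moduli are pairwise coprime; N = 27·11·49 = 14553.
N/27 = 539; 539 ≡ 26 (mod 27); 26·26 ≡ 1, so inverse 26.
N/11 = 1323; 1323 ≡ 3 (mod 11); 3·4 ≡ 1, so inverse 4.
N/49 = 297; 297 ≡ 3 (mod 49); 3·33 ≡ 1, so inverse 33.
t ≡ 15·539·26 + 7·1323·4 + 16·297·33 = 404070.
404070 mod 14553 = 11139.

11139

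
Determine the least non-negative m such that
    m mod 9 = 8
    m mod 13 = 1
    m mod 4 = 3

287

From m ≡ 8 (mod 9) write m = 8 + 9t. Substituting into m ≡ 1 (mod 13) gives 9t ≡ 6 (mod 13), and since 9⁻¹ ≡ 3 (mod 13), t ≡ 5. Hence m ≡ 8 + 9·5 = 53 (mod 117).
From m ≡ 53 (mod 117) write m = 53 + 117t. Substituting into m ≡ 3 (mod 4) gives 117t ≡ 2 (mod 4), and since 1⁻¹ ≡ 1 (mod 4), t ≡ 2. Hence m ≡ 53 + 117·2 = 287 (mod 468).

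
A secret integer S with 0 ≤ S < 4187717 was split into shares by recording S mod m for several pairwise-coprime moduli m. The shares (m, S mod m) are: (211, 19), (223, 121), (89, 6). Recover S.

3362515

The moduli are pairwise coprime; N = 211·223·89 = 4187717.
N/211 = 19847; 19847 ≡ 13 (mod 211); 13·65 ≡ 1, so inverse 65.
N/223 = 18779; 18779 ≡ 47 (mod 223); 47·19 ≡ 1, so inverse 19.
N/89 = 47053; 47053 ≡ 61 (mod 89); 61·54 ≡ 1, so inverse 54.
S ≡ 19·19847·65 + 121·18779·19 + 6·47053·54 = 82929138.
82929138 mod 4187717 = 3362515.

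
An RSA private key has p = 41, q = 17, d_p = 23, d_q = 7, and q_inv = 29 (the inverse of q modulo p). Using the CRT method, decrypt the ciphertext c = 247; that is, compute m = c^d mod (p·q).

m₁ = c^(d_p) mod p: c ≡ 1 (mod 41), and 1^23 mod 41 = 1.
m₂ = c^(d_q) mod q: c ≡ 9 (mod 17), and 9^7 mod 17 = 2.
h = q_inv·(m₁ − m₂) mod p = 29·(1 − 2) mod 41 = 12.
m = m₂ + h·q = 2 + 12·17 = 206.

206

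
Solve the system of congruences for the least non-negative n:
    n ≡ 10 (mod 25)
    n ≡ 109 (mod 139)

1360

From n ≡ 10 (mod 25) write n = 10 + 25t. Substituting into n ≡ 109 (mod 139) gives 25t ≡ 99 (mod 139), and since 25⁻¹ ≡ 89 (mod 139), t ≡ 54. Hence n ≡ 10 + 25·54 = 1360 (mod 3475).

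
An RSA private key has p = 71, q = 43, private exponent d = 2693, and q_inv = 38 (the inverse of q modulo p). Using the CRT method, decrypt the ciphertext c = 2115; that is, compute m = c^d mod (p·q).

2195

d_p = d mod (p−1) = 2693 mod 70 = 33; d_q = d mod (q−1) = 5.
m₁ = c^(d_p) mod p: c ≡ 56 (mod 71), and 56^33 mod 71 = 65.
m₂ = c^(d_q) mod q: c ≡ 8 (mod 43), and 8^5 mod 43 = 2.
h = q_inv·(m₁ − m₂) mod p = 38·(65 − 2) mod 71 = 51.
m = m₂ + h·q = 2 + 51·43 = 2195.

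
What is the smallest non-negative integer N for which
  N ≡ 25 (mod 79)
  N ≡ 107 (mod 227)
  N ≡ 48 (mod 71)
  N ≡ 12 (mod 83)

22099011

From N ≡ 25 (mod 79) write N = 25 + 79t. Substituting into N ≡ 107 (mod 227) gives 79t ≡ 82 (mod 227), and since 79⁻¹ ≡ 23 (mod 227), t ≡ 70. Hence N ≡ 25 + 79·70 = 5555 (mod 17933).
From N ≡ 5555 (mod 17933) write N = 5555 + 17933t. Substituting into N ≡ 48 (mod 71) gives 17933t ≡ 31 (mod 71), and since 41⁻¹ ≡ 26 (mod 71), t ≡ 25. Hence N ≡ 5555 + 17933·25 = 453880 (mod 1273243).
From N ≡ 453880 (mod 1273243) write N = 453880 + 1273243t. Substituting into N ≡ 12 (mod 83) gives 1273243t ≡ 59 (mod 83), and since 23⁻¹ ≡ 65 (mod 83), t ≡ 17. Hence N ≡ 453880 + 1273243·17 = 22099011 (mod 105679169).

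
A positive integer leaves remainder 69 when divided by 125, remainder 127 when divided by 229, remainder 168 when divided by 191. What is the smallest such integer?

1396569

The moduli are pairwise coprime; M = 125·229·191 = 5467375.
M/125 = 43739; 43739 ≡ 114 (mod 125); 114·34 ≡ 1, so inverse 34.
M/229 = 23875; 23875 ≡ 59 (mod 229); 59·66 ≡ 1, so inverse 66.
M/191 = 28625; 28625 ≡ 166 (mod 191); 166·84 ≡ 1, so inverse 84.
N ≡ 69·43739·34 + 127·23875·66 + 168·28625·84 = 706687944.
706687944 mod 5467375 = 1396569.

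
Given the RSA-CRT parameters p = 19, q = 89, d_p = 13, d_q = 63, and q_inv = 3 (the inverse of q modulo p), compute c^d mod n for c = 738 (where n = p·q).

1164

m₁ = c^(d_p) mod p: c ≡ 16 (mod 19), and 16^13 mod 19 = 5.
m₂ = c^(d_q) mod q: c ≡ 26 (mod 89), and 26^63 mod 89 = 7.
h = q_inv·(m₁ − m₂) mod p = 3·(5 − 7) mod 19 = 13.
m = m₂ + h·q = 7 + 13·89 = 1164.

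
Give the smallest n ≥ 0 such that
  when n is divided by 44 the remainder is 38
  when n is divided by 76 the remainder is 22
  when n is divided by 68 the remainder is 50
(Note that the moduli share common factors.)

Combine the congruences pairwise.
gcd(44, 76) = 4 and 4 | (22 − 38), so the pair is consistent; merging gives n ≡ 478 (mod 836), where 836 = lcm(44, 76).
gcd(836, 68) = 4 and 4 | (50 − 478), so the pair is consistent; merging gives n ≡ 13854 (mod 14212), where 14212 = lcm(836, 68).
The solution is unique modulo lcm(44, 76, 68) = 14212.

13854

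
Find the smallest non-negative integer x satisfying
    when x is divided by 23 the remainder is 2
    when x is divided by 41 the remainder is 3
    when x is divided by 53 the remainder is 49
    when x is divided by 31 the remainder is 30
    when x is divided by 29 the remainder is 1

From x ≡ 2 (mod 23) write x = 2 + 23t. Substituting into x ≡ 3 (mod 41) gives 23t ≡ 1 (mod 41), and since 23⁻¹ ≡ 25 (mod 41), t ≡ 25. Hence x ≡ 2 + 23·25 = 577 (mod 943).
From x ≡ 577 (mod 943) write x = 577 + 943t. Substituting into x ≡ 49 (mod 53) gives 943t ≡ 2 (mod 53), and since 42⁻¹ ≡ 24 (mod 53), t ≡ 48. Hence x ≡ 577 + 943·48 = 45841 (mod 49979).
From x ≡ 45841 (mod 49979) write x = 45841 + 49979t. Substituting into x ≡ 30 (mod 31) gives 49979t ≡ 7 (mod 31), and since 7⁻¹ ≡ 9 (mod 31), t ≡ 1. Hence x ≡ 45841 + 49979·1 = 95820 (mod 1549349).
From x ≡ 95820 (mod 1549349) write x = 95820 + 1549349t. Substituting into x ≡ 1 (mod 29) gives 1549349t ≡ 26 (mod 29), and since 24⁻¹ ≡ 23 (mod 29), t ≡ 18. Hence x ≡ 95820 + 1549349·18 = 27984102 (mod 44931121).

27984102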